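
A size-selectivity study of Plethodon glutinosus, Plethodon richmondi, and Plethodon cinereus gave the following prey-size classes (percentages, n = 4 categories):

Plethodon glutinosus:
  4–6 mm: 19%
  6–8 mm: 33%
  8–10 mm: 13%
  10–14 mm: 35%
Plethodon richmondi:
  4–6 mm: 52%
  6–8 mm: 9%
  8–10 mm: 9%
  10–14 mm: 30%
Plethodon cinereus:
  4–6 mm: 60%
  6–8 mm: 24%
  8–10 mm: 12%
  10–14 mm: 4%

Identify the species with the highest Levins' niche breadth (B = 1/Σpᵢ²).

Plethodon glutinosus

Convert percentages to proportions (divide by 100).
Σp_glutᵢ² = 0.19² + 0.33² + 0.13² + 0.35² = 0.0361 + 0.1089 + 0.0169 + 0.1225 = 0.2844
B_glut = 1 / 0.2844 = 3.5162
Σp_richᵢ² = 0.52² + 0.09² + 0.09² + 0.30² = 0.2704 + 0.0081 + 0.0081 + 0.0900 = 0.3766
B_rich = 1 / 0.3766 = 2.6553
Σp_cineᵢ² = 0.60² + 0.24² + 0.12² + 0.04² = 0.3600 + 0.0576 + 0.0144 + 0.0016 = 0.4336
B_cine = 1 / 0.4336 = 2.3063
Highest B → broadest niche (most generalist): Plethodon glutinosus (B = 3.52).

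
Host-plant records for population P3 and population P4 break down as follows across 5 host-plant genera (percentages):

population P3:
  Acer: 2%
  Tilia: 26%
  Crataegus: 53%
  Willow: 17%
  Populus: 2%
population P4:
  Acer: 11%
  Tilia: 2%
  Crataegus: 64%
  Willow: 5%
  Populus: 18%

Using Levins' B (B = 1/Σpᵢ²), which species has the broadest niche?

population P3

Convert percentages to proportions (divide by 100).
Σp_P3ᵢ² = 0.02² + 0.26² + 0.53² + 0.17² + 0.02² = 0.0004 + 0.0676 + 0.2809 + 0.0289 + 0.0004 = 0.3782
B_P3 = 1 / 0.3782 = 2.6441
Σp_P4ᵢ² = 0.11² + 0.02² + 0.64² + 0.05² + 0.18² = 0.0121 + 0.0004 + 0.4096 + 0.0025 + 0.0324 = 0.4570
B_P4 = 1 / 0.4570 = 2.1882
Highest B → broadest niche (most generalist): population P3 (B = 2.64).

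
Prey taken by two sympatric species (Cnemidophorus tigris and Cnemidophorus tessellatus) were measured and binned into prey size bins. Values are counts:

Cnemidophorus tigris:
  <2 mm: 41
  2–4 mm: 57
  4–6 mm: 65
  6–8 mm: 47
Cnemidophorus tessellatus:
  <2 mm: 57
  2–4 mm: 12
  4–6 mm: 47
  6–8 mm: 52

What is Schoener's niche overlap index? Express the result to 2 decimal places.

Proportions for Cnemidophorus tigris (n=210): 41/210=0.1952, 57/210=0.2714, 65/210=0.3095, 47/210=0.2238
Proportions for Cnemidophorus tessellatus (n=168): 57/168=0.3393, 12/168=0.0714, 47/168=0.2798, 52/168=0.3095
Σ|p₁ᵢ − p₂ᵢ| = 0.1441 + 0.2000 + 0.0297 + 0.0857 = 0.4595
D = 1 − ½ × 0.4595 = 1 − 0.22975 = 0.77025

0.77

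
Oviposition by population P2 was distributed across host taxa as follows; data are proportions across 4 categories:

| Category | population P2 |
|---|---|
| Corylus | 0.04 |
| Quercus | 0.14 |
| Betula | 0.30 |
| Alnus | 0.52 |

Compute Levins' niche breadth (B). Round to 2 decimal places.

Σpᵢ² = 0.04² + 0.14² + 0.30² + 0.52² = 0.0016 + 0.0196 + 0.0900 + 0.2704 = 0.3816
B = 1 / 0.3816 = 2.6205

2.62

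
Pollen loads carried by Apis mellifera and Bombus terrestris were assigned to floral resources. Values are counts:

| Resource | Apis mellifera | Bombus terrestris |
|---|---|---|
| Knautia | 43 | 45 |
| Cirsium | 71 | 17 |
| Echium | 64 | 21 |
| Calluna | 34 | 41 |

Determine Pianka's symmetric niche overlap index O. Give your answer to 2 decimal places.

0.80

Proportions for Apis mellifera (n=212): 43/212=0.2028, 71/212=0.3349, 64/212=0.3019, 34/212=0.1604
Proportions for Bombus terrestris (n=124): 45/124=0.3629, 17/124=0.1371, 21/124=0.1694, 41/124=0.3306
Σ p₁ᵢp₂ᵢ = 0.073596 + 0.045915 + 0.051142 + 0.053028 = 0.223681
Σp_1ᵢ² = 0.2028² + 0.3349² + 0.3019² + 0.1604² = 0.041128 + 0.112158 + 0.091144 + 0.025728 = 0.270158
Σp_2ᵢ² = 0.3629² + 0.1371² + 0.1694² + 0.3306² = 0.131696 + 0.018796 + 0.028696 + 0.109296 = 0.288484
O = 0.223681 / √(0.270158 × 0.288484) = 0.223681 / 0.2791707 = 0.8012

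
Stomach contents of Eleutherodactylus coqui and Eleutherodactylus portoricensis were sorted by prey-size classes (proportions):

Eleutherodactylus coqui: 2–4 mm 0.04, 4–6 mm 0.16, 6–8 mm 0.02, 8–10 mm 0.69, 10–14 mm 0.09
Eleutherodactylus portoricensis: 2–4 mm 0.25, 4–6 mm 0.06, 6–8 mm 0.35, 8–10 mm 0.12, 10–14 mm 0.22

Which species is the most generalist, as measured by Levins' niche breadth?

Eleutherodactylus portoricensis

Σp_coquᵢ² = 0.04² + 0.16² + 0.02² + 0.69² + 0.09² = 0.0016 + 0.0256 + 0.0004 + 0.4761 + 0.0081 = 0.5118
B_coqu = 1 / 0.5118 = 1.9539
Σp_portᵢ² = 0.25² + 0.06² + 0.35² + 0.12² + 0.22² = 0.0625 + 0.0036 + 0.1225 + 0.0144 + 0.0484 = 0.2514
B_port = 1 / 0.2514 = 3.9777
Highest B → broadest niche (most generalist): Eleutherodactylus portoricensis (B = 3.98).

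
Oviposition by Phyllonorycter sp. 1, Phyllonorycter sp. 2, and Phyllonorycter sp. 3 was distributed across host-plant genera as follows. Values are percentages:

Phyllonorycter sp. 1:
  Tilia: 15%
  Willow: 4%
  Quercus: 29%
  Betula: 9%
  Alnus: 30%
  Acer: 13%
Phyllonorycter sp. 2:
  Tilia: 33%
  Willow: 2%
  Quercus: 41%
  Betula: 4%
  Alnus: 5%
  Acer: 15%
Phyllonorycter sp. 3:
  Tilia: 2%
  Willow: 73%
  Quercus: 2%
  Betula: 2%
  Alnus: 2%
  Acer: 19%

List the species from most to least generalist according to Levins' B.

Phyllonorycter sp. 1 > Phyllonorycter sp. 2 > Phyllonorycter sp. 3

Convert percentages to proportions (divide by 100).
Σp_1ᵢ² = 0.15² + 0.04² + 0.29² + 0.09² + 0.30² + 0.13² = 0.0225 + 0.0016 + 0.0841 + 0.0081 + 0.0900 + 0.0169 = 0.2232
B_1 = 1 / 0.2232 = 4.4803
Σp_2ᵢ² = 0.33² + 0.02² + 0.41² + 0.04² + 0.05² + 0.15² = 0.1089 + 0.0004 + 0.1681 + 0.0016 + 0.0025 + 0.0225 = 0.3040
B_2 = 1 / 0.3040 = 3.2895
Σp_3ᵢ² = 0.02² + 0.73² + 0.02² + 0.02² + 0.02² + 0.19² = 0.0004 + 0.5329 + 0.0004 + 0.0004 + 0.0004 + 0.0361 = 0.5706
B_3 = 1 / 0.5706 = 1.7525
Ranking by B (broadest → narrowest): Phyllonorycter sp. 1 (4.48) > Phyllonorycter sp. 2 (3.29) > Phyllonorycter sp. 3 (1.75)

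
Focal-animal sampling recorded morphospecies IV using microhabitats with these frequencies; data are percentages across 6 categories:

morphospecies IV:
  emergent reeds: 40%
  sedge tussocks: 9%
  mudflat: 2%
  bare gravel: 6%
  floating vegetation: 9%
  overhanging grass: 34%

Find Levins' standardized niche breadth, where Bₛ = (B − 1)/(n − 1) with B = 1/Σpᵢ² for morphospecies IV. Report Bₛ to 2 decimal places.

0.48

Convert percentages to proportions (divide by 100).
Σpᵢ² = 0.40² + 0.09² + 0.02² + 0.06² + 0.09² + 0.34² = 0.1600 + 0.0081 + 0.0004 + 0.0036 + 0.0081 + 0.1156 = 0.2958
B = 1 / 0.2958 = 3.3807
Bₛ = (B − 1)/(n − 1) = (3.3807 − 1)/(6 − 1) = 2.3807/5 = 0.4761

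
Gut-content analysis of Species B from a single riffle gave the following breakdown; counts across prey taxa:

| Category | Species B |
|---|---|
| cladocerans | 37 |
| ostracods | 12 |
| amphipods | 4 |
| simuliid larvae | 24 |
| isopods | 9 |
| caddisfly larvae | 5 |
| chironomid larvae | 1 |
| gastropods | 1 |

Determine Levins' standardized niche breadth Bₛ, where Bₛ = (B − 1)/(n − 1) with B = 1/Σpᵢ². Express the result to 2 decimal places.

0.42

Proportions for Species B (n=93): 37/93=0.3978, 12/93=0.1290, 4/93=0.0430, 24/93=0.2581, 9/93=0.0968, 5/93=0.0538, 1/93=0.0108, 1/93=0.0108
Σpᵢ² = 0.3978² + 0.1290² + 0.0430² + 0.2581² + 0.0968² + 0.0538² + 0.0108² + 0.0108² = 0.158245 + 0.016641 + 0.001849 + 0.066616 + 0.009370 + 0.002894 + 0.000117 + 0.000117 = 0.255849
B = 1 / 0.255849 = 3.9086
Bₛ = (B − 1)/(n − 1) = (3.9086 − 1)/(8 − 1) = 2.9086/7 = 0.4155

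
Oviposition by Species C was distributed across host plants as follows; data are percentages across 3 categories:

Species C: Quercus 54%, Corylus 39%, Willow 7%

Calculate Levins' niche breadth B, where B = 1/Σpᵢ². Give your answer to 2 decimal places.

2.23

Convert percentages to proportions (divide by 100).
Σpᵢ² = 0.54² + 0.39² + 0.07² = 0.2916 + 0.1521 + 0.0049 = 0.4486
B = 1 / 0.4486 = 2.2292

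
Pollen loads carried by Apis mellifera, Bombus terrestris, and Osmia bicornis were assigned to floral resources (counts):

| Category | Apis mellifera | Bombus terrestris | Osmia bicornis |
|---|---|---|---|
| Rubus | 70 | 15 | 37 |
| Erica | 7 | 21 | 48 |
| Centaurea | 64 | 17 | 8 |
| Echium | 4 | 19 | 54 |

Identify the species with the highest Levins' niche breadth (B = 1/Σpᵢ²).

Proportions for Apis mellifera (n=145): 70/145=0.4828, 7/145=0.0483, 64/145=0.4414, 4/145=0.0276
Proportions for Bombus terrestris (n=72): 15/72=0.2083, 21/72=0.2917, 17/72=0.2361, 19/72=0.2639
Proportions for Osmia bicornis (n=147): 37/147=0.2517, 48/147=0.3265, 8/147=0.0544, 54/147=0.3673
Σp_mellᵢ² = 0.4828² + 0.0483² + 0.4414² + 0.0276² = 0.233096 + 0.002333 + 0.194834 + 0.000762 = 0.431025
B_mell = 1 / 0.431025 = 2.3201
Σp_terrᵢ² = 0.2083² + 0.2917² + 0.2361² + 0.2639² = 0.043389 + 0.085089 + 0.055743 + 0.069643 = 0.253864
B_terr = 1 / 0.253864 = 3.9391
Σp_bicoᵢ² = 0.2517² + 0.3265² + 0.0544² + 0.3673² = 0.063353 + 0.106602 + 0.002959 + 0.134909 = 0.307823
B_bico = 1 / 0.307823 = 3.2486
Highest B → broadest niche (most generalist): Bombus terrestris (B = 3.94).

Bombus terrestris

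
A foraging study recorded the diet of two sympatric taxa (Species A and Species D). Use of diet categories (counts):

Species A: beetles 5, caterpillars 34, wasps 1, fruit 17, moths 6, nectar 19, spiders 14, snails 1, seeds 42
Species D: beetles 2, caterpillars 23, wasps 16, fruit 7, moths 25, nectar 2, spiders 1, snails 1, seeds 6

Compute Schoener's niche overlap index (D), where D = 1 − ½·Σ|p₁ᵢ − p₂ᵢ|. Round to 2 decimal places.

Proportions for Species A (n=139): 5/139=0.0360, 34/139=0.2446, 1/139=0.0072, 17/139=0.1223, 6/139=0.0432, 19/139=0.1367, 14/139=0.1007, 1/139=0.0072, 42/139=0.3022
Proportions for Species D (n=83): 2/83=0.0241, 23/83=0.2771, 16/83=0.1928, 7/83=0.0843, 25/83=0.3012, 2/83=0.0241, 1/83=0.0120, 1/83=0.0120, 6/83=0.0723
Σ|p₁ᵢ − p₂ᵢ| = 0.0119 + 0.0325 + 0.1856 + 0.0380 + 0.2580 + 0.1126 + 0.0887 + 0.0048 + 0.2299 = 0.9620
D = 1 − ½ × 0.9620 = 1 − 0.48100 = 0.51900

0.52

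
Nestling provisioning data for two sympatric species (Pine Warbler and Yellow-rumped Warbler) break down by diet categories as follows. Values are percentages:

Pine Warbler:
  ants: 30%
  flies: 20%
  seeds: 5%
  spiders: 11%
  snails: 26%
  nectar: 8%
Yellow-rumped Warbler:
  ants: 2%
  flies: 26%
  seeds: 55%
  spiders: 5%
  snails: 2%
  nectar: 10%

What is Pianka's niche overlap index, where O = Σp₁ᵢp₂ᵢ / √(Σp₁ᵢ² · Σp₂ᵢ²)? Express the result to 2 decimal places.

Convert percentages to proportions (divide by 100).
Σ p₁ᵢp₂ᵢ = 0.0060 + 0.0520 + 0.0275 + 0.0055 + 0.0052 + 0.0080 = 0.1042
Σp_1ᵢ² = 0.30² + 0.20² + 0.05² + 0.11² + 0.26² + 0.08² = 0.0900 + 0.0400 + 0.0025 + 0.0121 + 0.0676 + 0.0064 = 0.2186
Σp_2ᵢ² = 0.02² + 0.26² + 0.55² + 0.05² + 0.02² + 0.10² = 0.0004 + 0.0676 + 0.3025 + 0.0025 + 0.0004 + 0.0100 = 0.3834
O = 0.1042 / √(0.2186 × 0.3834) = 0.1042 / 0.28950 = 0.3599

0.36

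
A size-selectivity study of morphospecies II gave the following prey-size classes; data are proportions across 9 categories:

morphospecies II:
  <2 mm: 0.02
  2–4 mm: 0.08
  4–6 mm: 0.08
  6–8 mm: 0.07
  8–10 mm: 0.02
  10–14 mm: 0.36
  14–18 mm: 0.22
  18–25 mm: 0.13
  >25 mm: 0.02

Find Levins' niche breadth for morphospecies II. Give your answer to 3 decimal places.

Σpᵢ² = 0.02² + 0.08² + 0.08² + 0.07² + 0.02² + 0.36² + 0.22² + 0.13² + 0.02² = 0.0004 + 0.0064 + 0.0064 + 0.0049 + 0.0004 + 0.1296 + 0.0484 + 0.0169 + 0.0004 = 0.2138
B = 1 / 0.2138 = 4.67727

4.677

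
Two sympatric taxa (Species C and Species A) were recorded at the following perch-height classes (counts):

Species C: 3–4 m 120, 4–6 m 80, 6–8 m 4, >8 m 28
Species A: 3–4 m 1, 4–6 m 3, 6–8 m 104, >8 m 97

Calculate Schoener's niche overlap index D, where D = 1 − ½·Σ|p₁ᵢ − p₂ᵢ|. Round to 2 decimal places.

Proportions for Species C (n=232): 120/232=0.5172, 80/232=0.3448, 4/232=0.0172, 28/232=0.1207
Proportions for Species A (n=205): 1/205=0.0049, 3/205=0.0146, 104/205=0.5073, 97/205=0.4732
Σ|p₁ᵢ − p₂ᵢ| = 0.5123 + 0.3302 + 0.4901 + 0.3525 = 1.6851
D = 1 − ½ × 1.6851 = 1 − 0.84255 = 0.15745

0.16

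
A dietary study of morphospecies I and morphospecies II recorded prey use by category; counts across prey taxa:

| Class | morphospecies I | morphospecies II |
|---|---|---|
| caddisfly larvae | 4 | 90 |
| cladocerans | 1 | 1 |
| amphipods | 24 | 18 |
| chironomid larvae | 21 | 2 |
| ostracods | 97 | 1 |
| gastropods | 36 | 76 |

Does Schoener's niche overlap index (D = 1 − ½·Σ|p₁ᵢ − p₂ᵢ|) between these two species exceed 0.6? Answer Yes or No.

Proportions for morphospecies I (n=183): 4/183=0.0219, 1/183=0.0055, 24/183=0.1311, 21/183=0.1148, 97/183=0.5301, 36/183=0.1967
Proportions for morphospecies II (n=188): 90/188=0.4787, 1/188=0.0053, 18/188=0.0957, 2/188=0.0106, 1/188=0.0053, 76/188=0.4043
Σ|p₁ᵢ − p₂ᵢ| = 0.4568 + 0.0002 + 0.0354 + 0.1042 + 0.5248 + 0.2076 = 1.3290
D = 1 − ½ × 1.3290 = 1 − 0.66450 = 0.33550
D = 0.33550 < 0.6 → No.

No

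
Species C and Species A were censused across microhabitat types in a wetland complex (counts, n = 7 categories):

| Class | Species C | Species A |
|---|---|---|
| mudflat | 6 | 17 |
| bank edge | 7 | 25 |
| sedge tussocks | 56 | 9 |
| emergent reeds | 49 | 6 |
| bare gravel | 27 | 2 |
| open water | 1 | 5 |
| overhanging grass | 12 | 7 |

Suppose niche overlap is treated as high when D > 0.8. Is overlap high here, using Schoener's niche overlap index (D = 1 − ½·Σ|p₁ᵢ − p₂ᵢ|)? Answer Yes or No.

Proportions for Species C (n=158): 6/158=0.0380, 7/158=0.0443, 56/158=0.3544, 49/158=0.3101, 27/158=0.1709, 1/158=0.0063, 12/158=0.0759
Proportions for Species A (n=71): 17/71=0.2394, 25/71=0.3521, 9/71=0.1268, 6/71=0.0845, 2/71=0.0282, 5/71=0.0704, 7/71=0.0986
Σ|p₁ᵢ − p₂ᵢ| = 0.2014 + 0.3078 + 0.2276 + 0.2256 + 0.1427 + 0.0641 + 0.0227 = 1.1919
D = 1 − ½ × 1.1919 = 1 − 0.59595 = 0.40405
D = 0.40405 < 0.8 → No.

No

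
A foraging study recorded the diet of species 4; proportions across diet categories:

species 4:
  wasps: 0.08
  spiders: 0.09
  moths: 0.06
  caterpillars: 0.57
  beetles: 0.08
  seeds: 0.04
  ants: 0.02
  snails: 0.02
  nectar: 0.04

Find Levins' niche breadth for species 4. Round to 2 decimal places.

2.83

Σpᵢ² = 0.08² + 0.09² + 0.06² + 0.57² + 0.08² + 0.04² + 0.02² + 0.02² + 0.04² = 0.0064 + 0.0081 + 0.0036 + 0.3249 + 0.0064 + 0.0016 + 0.0004 + 0.0004 + 0.0016 = 0.3534
B = 1 / 0.3534 = 2.8297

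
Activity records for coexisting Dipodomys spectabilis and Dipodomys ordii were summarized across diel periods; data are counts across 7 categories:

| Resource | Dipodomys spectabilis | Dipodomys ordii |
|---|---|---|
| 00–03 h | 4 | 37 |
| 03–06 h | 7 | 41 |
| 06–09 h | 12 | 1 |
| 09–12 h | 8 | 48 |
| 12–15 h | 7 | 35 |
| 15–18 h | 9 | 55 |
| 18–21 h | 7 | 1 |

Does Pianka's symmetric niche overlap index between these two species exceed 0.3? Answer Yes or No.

Yes

Proportions for Dipodomys spectabilis (n=54): 4/54=0.0741, 7/54=0.1296, 12/54=0.2222, 8/54=0.1481, 7/54=0.1296, 9/54=0.1667, 7/54=0.1296
Proportions for Dipodomys ordii (n=218): 37/218=0.1697, 41/218=0.1881, 1/218=0.0046, 48/218=0.2202, 35/218=0.1606, 55/218=0.2523, 1/218=0.0046
Σ p₁ᵢp₂ᵢ = 0.012575 + 0.024378 + 0.001022 + 0.032612 + 0.020814 + 0.042058 + 0.000596 = 0.134055
Σp_1ᵢ² = 0.0741² + 0.1296² + 0.2222² + 0.1481² + 0.1296² + 0.1667² + 0.1296² = 0.005491 + 0.016796 + 0.049373 + 0.021934 + 0.016796 + 0.027789 + 0.016796 = 0.154975
Σp_2ᵢ² = 0.1697² + 0.1881² + 0.0046² + 0.2202² + 0.1606² + 0.2523² + 0.0046² = 0.028798 + 0.035382 + 0.000021 + 0.048488 + 0.025792 + 0.063655 + 0.000021 = 0.202157
O = 0.134055 / √(0.154975 × 0.202157) = 0.134055 / 0.1770008 = 0.7574
O = 0.7574 > 0.3 → Yes.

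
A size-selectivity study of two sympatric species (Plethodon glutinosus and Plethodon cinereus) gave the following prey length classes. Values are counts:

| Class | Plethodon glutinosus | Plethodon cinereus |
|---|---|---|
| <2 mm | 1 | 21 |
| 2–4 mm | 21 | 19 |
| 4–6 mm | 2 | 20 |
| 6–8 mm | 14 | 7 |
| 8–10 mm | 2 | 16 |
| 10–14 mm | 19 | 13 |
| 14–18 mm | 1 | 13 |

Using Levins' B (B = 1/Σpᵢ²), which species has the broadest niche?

Proportions for Plethodon glutinosus (n=60): 1/60=0.0167, 21/60=0.3500, 2/60=0.0333, 14/60=0.2333, 2/60=0.0333, 19/60=0.3167, 1/60=0.0167
Proportions for Plethodon cinereus (n=109): 21/109=0.1927, 19/109=0.1743, 20/109=0.1835, 7/109=0.0642, 16/109=0.1468, 13/109=0.1193, 13/109=0.1193
Σp_glutᵢ² = 0.0167² + 0.3500² + 0.0333² + 0.2333² + 0.0333² + 0.3167² + 0.0167² = 0.000279 + 0.122500 + 0.001109 + 0.054429 + 0.001109 + 0.100299 + 0.000279 = 0.280004
B_glut = 1 / 0.280004 = 3.5714
Σp_cineᵢ² = 0.1927² + 0.1743² + 0.1835² + 0.0642² + 0.1468² + 0.1193² + 0.1193² = 0.037133 + 0.030380 + 0.033672 + 0.004122 + 0.021550 + 0.014232 + 0.014232 = 0.155321
B_cine = 1 / 0.155321 = 6.4383
Highest B → broadest niche (most generalist): Plethodon cinereus (B = 6.44).

Plethodon cinereus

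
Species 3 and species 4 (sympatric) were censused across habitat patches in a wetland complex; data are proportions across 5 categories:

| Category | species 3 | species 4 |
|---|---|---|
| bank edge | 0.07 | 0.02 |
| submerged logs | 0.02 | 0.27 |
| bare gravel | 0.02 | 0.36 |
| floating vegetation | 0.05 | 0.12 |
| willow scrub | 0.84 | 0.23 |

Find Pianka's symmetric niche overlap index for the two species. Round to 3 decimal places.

0.485

Σ p₁ᵢp₂ᵢ = 0.0014 + 0.0054 + 0.0072 + 0.0060 + 0.1932 = 0.2132
Σp_1ᵢ² = 0.07² + 0.02² + 0.02² + 0.05² + 0.84² = 0.0049 + 0.0004 + 0.0004 + 0.0025 + 0.7056 = 0.7138
Σp_2ᵢ² = 0.02² + 0.27² + 0.36² + 0.12² + 0.23² = 0.0004 + 0.0729 + 0.1296 + 0.0144 + 0.0529 = 0.2702
O = 0.2132 / √(0.7138 × 0.2702) = 0.2132 / 0.439168 = 0.48546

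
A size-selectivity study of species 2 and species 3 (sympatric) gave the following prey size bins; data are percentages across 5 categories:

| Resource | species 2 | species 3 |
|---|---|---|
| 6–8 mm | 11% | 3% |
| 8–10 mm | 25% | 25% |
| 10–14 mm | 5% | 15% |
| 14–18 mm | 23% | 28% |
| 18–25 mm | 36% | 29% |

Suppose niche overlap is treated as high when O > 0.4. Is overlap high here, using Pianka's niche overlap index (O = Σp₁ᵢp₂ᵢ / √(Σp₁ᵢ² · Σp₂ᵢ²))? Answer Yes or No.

Convert percentages to proportions (divide by 100).
Σ p₁ᵢp₂ᵢ = 0.0033 + 0.0625 + 0.0075 + 0.0644 + 0.1044 = 0.2421
Σp_1ᵢ² = 0.11² + 0.25² + 0.05² + 0.23² + 0.36² = 0.0121 + 0.0625 + 0.0025 + 0.0529 + 0.1296 = 0.2596
Σp_2ᵢ² = 0.03² + 0.25² + 0.15² + 0.28² + 0.29² = 0.0009 + 0.0625 + 0.0225 + 0.0784 + 0.0841 = 0.2484
O = 0.2421 / √(0.2596 × 0.2484) = 0.2421 / 0.25394 = 0.9534
O = 0.9534 > 0.4 → Yes.

Yes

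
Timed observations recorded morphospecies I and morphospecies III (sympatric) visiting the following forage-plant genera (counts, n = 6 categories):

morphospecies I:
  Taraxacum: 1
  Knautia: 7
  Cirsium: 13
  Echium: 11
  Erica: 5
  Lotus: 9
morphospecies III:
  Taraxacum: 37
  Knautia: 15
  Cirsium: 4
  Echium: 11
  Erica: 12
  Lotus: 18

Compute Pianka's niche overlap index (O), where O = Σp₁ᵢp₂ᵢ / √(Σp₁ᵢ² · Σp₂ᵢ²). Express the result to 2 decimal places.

Proportions for morphospecies I (n=46): 1/46=0.0217, 7/46=0.1522, 13/46=0.2826, 11/46=0.2391, 5/46=0.1087, 9/46=0.1957
Proportions for morphospecies III (n=97): 37/97=0.3814, 15/97=0.1546, 4/97=0.0412, 11/97=0.1134, 12/97=0.1237, 18/97=0.1856
Σ p₁ᵢp₂ᵢ = 0.008276 + 0.023530 + 0.011643 + 0.027114 + 0.013446 + 0.036322 = 0.120331
Σp_1ᵢ² = 0.0217² + 0.1522² + 0.2826² + 0.2391² + 0.1087² + 0.1957² = 0.000471 + 0.023165 + 0.079863 + 0.057169 + 0.011816 + 0.038298 = 0.210782
Σp_2ᵢ² = 0.3814² + 0.1546² + 0.0412² + 0.1134² + 0.1237² + 0.1856² = 0.145466 + 0.023901 + 0.001697 + 0.012860 + 0.015302 + 0.034447 = 0.233673
O = 0.120331 / √(0.210782 × 0.233673) = 0.120331 / 0.2219326 = 0.5422

0.54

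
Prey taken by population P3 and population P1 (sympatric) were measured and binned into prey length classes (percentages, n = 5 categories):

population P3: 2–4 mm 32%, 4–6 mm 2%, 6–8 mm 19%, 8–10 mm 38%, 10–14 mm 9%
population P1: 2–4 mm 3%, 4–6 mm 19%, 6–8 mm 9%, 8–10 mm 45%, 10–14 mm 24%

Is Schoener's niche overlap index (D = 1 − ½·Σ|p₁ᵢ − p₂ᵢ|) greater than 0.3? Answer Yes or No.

Convert percentages to proportions (divide by 100).
Σ|p₁ᵢ − p₂ᵢ| = 0.29 + 0.17 + 0.10 + 0.07 + 0.15 = 0.78
D = 1 − ½ × 0.78 = 1 − 0.390 = 0.6100
D = 0.6100 > 0.3 → Yes.

Yes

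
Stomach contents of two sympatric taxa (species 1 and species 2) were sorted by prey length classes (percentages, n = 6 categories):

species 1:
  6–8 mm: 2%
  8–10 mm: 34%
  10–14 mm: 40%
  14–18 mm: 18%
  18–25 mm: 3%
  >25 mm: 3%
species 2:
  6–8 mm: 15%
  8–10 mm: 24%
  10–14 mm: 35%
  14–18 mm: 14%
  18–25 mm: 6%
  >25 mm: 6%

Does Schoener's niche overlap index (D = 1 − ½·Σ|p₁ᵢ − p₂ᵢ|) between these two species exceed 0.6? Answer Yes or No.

Yes

Convert percentages to proportions (divide by 100).
Σ|p₁ᵢ − p₂ᵢ| = 0.13 + 0.10 + 0.05 + 0.04 + 0.03 + 0.03 = 0.38
D = 1 − ½ × 0.38 = 1 − 0.190 = 0.8100
D = 0.8100 > 0.6 → Yes.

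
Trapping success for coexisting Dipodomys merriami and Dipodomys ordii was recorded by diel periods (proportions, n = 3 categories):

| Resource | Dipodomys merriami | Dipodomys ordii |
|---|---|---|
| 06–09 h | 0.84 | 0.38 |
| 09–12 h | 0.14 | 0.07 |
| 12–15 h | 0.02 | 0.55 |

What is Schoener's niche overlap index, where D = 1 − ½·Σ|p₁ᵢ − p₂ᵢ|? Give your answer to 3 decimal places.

Σ|p₁ᵢ − p₂ᵢ| = 0.46 + 0.07 + 0.53 = 1.06
D = 1 − ½ × 1.06 = 1 − 0.530 = 0.47000

0.470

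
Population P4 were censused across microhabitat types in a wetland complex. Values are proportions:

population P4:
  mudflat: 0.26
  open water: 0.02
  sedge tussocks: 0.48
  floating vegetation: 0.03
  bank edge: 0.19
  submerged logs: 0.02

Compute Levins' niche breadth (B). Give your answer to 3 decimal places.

2.978

Σpᵢ² = 0.26² + 0.02² + 0.48² + 0.03² + 0.19² + 0.02² = 0.0676 + 0.0004 + 0.2304 + 0.0009 + 0.0361 + 0.0004 = 0.3358
B = 1 / 0.3358 = 2.97796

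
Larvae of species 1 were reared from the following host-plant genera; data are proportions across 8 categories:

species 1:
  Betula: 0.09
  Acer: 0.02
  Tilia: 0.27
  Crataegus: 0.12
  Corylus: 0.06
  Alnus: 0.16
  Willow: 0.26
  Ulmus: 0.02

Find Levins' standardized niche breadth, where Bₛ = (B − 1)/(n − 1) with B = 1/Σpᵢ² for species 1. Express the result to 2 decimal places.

Σpᵢ² = 0.09² + 0.02² + 0.27² + 0.12² + 0.06² + 0.16² + 0.26² + 0.02² = 0.0081 + 0.0004 + 0.0729 + 0.0144 + 0.0036 + 0.0256 + 0.0676 + 0.0004 = 0.1930
B = 1 / 0.1930 = 5.1813
Bₛ = (B − 1)/(n − 1) = (5.1813 − 1)/(8 − 1) = 4.1813/7 = 0.5973

0.60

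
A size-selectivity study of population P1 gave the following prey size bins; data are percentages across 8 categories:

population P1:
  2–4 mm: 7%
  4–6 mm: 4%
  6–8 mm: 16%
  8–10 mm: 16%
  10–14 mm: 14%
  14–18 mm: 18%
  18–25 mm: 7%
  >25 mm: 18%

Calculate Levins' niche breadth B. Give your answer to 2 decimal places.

6.80

Convert percentages to proportions (divide by 100).
Σpᵢ² = 0.07² + 0.04² + 0.16² + 0.16² + 0.14² + 0.18² + 0.07² + 0.18² = 0.0049 + 0.0016 + 0.0256 + 0.0256 + 0.0196 + 0.0324 + 0.0049 + 0.0324 = 0.1470
B = 1 / 0.1470 = 6.8027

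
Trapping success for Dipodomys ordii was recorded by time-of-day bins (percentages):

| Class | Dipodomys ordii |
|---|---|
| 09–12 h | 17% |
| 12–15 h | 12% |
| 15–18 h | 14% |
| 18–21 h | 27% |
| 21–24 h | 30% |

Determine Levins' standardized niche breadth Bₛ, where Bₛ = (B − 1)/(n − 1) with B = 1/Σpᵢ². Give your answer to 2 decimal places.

Convert percentages to proportions (divide by 100).
Σpᵢ² = 0.17² + 0.12² + 0.14² + 0.27² + 0.30² = 0.0289 + 0.0144 + 0.0196 + 0.0729 + 0.0900 = 0.2258
B = 1 / 0.2258 = 4.4287
Bₛ = (B − 1)/(n − 1) = (4.4287 − 1)/(5 − 1) = 3.4287/4 = 0.8572

0.86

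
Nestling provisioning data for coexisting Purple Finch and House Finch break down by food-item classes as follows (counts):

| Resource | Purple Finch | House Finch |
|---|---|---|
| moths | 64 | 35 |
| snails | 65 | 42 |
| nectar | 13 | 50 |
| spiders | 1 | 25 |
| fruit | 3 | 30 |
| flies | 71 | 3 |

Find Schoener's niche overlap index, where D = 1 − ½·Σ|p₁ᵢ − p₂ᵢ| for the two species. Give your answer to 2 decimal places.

0.51

Proportions for Purple Finch (n=217): 64/217=0.2949, 65/217=0.2995, 13/217=0.0599, 1/217=0.0046, 3/217=0.0138, 71/217=0.3272
Proportions for House Finch (n=185): 35/185=0.1892, 42/185=0.2270, 50/185=0.2703, 25/185=0.1351, 30/185=0.1622, 3/185=0.0162
Σ|p₁ᵢ − p₂ᵢ| = 0.1057 + 0.0725 + 0.2104 + 0.1305 + 0.1484 + 0.3110 = 0.9785
D = 1 − ½ × 0.9785 = 1 − 0.48925 = 0.51075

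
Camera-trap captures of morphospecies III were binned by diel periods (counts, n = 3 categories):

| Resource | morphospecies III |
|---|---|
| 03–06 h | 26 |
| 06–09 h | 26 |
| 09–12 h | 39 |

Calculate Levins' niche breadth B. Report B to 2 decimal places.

Proportions for morphospecies III (n=91): 26/91=0.2857, 26/91=0.2857, 39/91=0.4286
Σpᵢ² = 0.2857² + 0.2857² + 0.4286² = 0.081624 + 0.081624 + 0.183698 = 0.346946
B = 1 / 0.346946 = 2.8823

2.88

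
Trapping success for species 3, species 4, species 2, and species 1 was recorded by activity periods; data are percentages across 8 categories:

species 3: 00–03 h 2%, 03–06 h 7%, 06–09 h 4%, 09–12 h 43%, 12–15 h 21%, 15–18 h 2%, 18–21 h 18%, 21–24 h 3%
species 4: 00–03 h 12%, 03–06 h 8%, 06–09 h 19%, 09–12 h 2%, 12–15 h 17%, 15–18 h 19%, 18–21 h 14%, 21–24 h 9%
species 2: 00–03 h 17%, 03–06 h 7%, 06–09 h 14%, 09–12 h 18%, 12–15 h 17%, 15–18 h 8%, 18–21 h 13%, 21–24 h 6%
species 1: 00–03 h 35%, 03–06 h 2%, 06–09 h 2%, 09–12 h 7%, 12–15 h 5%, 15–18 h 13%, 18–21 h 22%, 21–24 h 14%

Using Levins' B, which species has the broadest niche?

species 2

Convert percentages to proportions (divide by 100).
Σp_3ᵢ² = 0.02² + 0.07² + 0.04² + 0.43² + 0.21² + 0.02² + 0.18² + 0.03² = 0.0004 + 0.0049 + 0.0016 + 0.1849 + 0.0441 + 0.0004 + 0.0324 + 0.0009 = 0.2696
B_3 = 1 / 0.2696 = 3.7092
Σp_4ᵢ² = 0.12² + 0.08² + 0.19² + 0.02² + 0.17² + 0.19² + 0.14² + 0.09² = 0.0144 + 0.0064 + 0.0361 + 0.0004 + 0.0289 + 0.0361 + 0.0196 + 0.0081 = 0.1500
B_4 = 1 / 0.1500 = 6.6667
Σp_2ᵢ² = 0.17² + 0.07² + 0.14² + 0.18² + 0.17² + 0.08² + 0.13² + 0.06² = 0.0289 + 0.0049 + 0.0196 + 0.0324 + 0.0289 + 0.0064 + 0.0169 + 0.0036 = 0.1416
B_2 = 1 / 0.1416 = 7.0621
Σp_1ᵢ² = 0.35² + 0.02² + 0.02² + 0.07² + 0.05² + 0.13² + 0.22² + 0.14² = 0.1225 + 0.0004 + 0.0004 + 0.0049 + 0.0025 + 0.0169 + 0.0484 + 0.0196 = 0.2156
B_1 = 1 / 0.2156 = 4.6382
Highest B → broadest niche (most generalist): species 2 (B = 7.06).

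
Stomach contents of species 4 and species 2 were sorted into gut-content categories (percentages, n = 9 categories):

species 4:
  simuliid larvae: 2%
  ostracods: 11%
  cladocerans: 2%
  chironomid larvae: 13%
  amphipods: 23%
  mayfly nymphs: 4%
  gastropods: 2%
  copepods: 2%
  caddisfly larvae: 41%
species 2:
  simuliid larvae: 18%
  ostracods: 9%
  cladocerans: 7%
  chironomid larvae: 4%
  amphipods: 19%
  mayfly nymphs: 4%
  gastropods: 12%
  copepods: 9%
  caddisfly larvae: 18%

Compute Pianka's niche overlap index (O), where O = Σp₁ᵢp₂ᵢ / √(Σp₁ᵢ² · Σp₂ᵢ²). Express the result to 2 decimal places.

Convert percentages to proportions (divide by 100).
Σ p₁ᵢp₂ᵢ = 0.0036 + 0.0099 + 0.0014 + 0.0052 + 0.0437 + 0.0016 + 0.0024 + 0.0018 + 0.0738 = 0.1434
Σp_1ᵢ² = 0.02² + 0.11² + 0.02² + 0.13² + 0.23² + 0.04² + 0.02² + 0.02² + 0.41² = 0.0004 + 0.0121 + 0.0004 + 0.0169 + 0.0529 + 0.0016 + 0.0004 + 0.0004 + 0.1681 = 0.2532
Σp_2ᵢ² = 0.18² + 0.09² + 0.07² + 0.04² + 0.19² + 0.04² + 0.12² + 0.09² + 0.18² = 0.0324 + 0.0081 + 0.0049 + 0.0016 + 0.0361 + 0.0016 + 0.0144 + 0.0081 + 0.0324 = 0.1396
O = 0.1434 / √(0.2532 × 0.1396) = 0.1434 / 0.18801 = 0.7627

0.76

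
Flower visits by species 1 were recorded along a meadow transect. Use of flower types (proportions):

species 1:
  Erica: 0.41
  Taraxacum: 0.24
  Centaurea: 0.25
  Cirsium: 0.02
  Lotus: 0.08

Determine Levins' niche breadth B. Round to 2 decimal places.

Σpᵢ² = 0.41² + 0.24² + 0.25² + 0.02² + 0.08² = 0.1681 + 0.0576 + 0.0625 + 0.0004 + 0.0064 = 0.2950
B = 1 / 0.2950 = 3.3898

3.39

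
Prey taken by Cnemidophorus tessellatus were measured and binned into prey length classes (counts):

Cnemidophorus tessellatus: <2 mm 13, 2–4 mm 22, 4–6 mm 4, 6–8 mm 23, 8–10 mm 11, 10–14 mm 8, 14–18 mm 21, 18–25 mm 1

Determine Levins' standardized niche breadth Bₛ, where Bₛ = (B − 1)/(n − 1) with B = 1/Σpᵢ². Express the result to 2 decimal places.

0.69

Proportions for Cnemidophorus tessellatus (n=103): 13/103=0.1262, 22/103=0.2136, 4/103=0.0388, 23/103=0.2233, 11/103=0.1068, 8/103=0.0777, 21/103=0.2039, 1/103=0.0097
Σpᵢ² = 0.1262² + 0.2136² + 0.0388² + 0.2233² + 0.1068² + 0.0777² + 0.2039² + 0.0097² = 0.015926 + 0.045625 + 0.001505 + 0.049863 + 0.011406 + 0.006037 + 0.041575 + 0.000094 = 0.172031
B = 1 / 0.172031 = 5.8129
Bₛ = (B − 1)/(n − 1) = (5.8129 − 1)/(8 − 1) = 4.8129/7 = 0.6876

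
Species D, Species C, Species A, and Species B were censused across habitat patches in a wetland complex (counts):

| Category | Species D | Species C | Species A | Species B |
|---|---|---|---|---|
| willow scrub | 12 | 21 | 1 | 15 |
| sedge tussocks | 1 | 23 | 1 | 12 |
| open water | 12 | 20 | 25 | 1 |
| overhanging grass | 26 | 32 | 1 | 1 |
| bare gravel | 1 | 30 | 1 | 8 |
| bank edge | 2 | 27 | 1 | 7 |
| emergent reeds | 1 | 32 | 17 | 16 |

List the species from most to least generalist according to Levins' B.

Species C > Species B > Species D > Species A

Proportions for Species D (n=55): 12/55=0.2182, 1/55=0.0182, 12/55=0.2182, 26/55=0.4727, 1/55=0.0182, 2/55=0.0364, 1/55=0.0182
Proportions for Species C (n=185): 21/185=0.1135, 23/185=0.1243, 20/185=0.1081, 32/185=0.1730, 30/185=0.1622, 27/185=0.1459, 32/185=0.1730
Proportions for Species A (n=47): 1/47=0.0213, 1/47=0.0213, 25/47=0.5319, 1/47=0.0213, 1/47=0.0213, 1/47=0.0213, 17/47=0.3617
Proportions for Species B (n=60): 15/60=0.2500, 12/60=0.2000, 1/60=0.0167, 1/60=0.0167, 8/60=0.1333, 7/60=0.1167, 16/60=0.2667
Σp_Dᵢ² = 0.2182² + 0.0182² + 0.2182² + 0.4727² + 0.0182² + 0.0364² + 0.0182² = 0.047611 + 0.000331 + 0.047611 + 0.223445 + 0.000331 + 0.001325 + 0.000331 = 0.320985
B_D = 1 / 0.320985 = 3.1154
Σp_Cᵢ² = 0.1135² + 0.1243² + 0.1081² + 0.1730² + 0.1622² + 0.1459² + 0.1730² = 0.012882 + 0.015450 + 0.011686 + 0.029929 + 0.026309 + 0.021287 + 0.029929 = 0.147472
B_C = 1 / 0.147472 = 6.7809
Σp_Aᵢ² = 0.0213² + 0.0213² + 0.5319² + 0.0213² + 0.0213² + 0.0213² + 0.3617² = 0.000454 + 0.000454 + 0.282918 + 0.000454 + 0.000454 + 0.000454 + 0.130827 = 0.416015
B_A = 1 / 0.416015 = 2.4038
Σp_Bᵢ² = 0.2500² + 0.2000² + 0.0167² + 0.0167² + 0.1333² + 0.1167² + 0.2667² = 0.062500 + 0.040000 + 0.000279 + 0.000279 + 0.017769 + 0.013619 + 0.071129 = 0.205575
B_B = 1 / 0.205575 = 4.8644
Ranking by B (broadest → narrowest): Species C (6.78) > Species B (4.86) > Species D (3.12) > Species A (2.40)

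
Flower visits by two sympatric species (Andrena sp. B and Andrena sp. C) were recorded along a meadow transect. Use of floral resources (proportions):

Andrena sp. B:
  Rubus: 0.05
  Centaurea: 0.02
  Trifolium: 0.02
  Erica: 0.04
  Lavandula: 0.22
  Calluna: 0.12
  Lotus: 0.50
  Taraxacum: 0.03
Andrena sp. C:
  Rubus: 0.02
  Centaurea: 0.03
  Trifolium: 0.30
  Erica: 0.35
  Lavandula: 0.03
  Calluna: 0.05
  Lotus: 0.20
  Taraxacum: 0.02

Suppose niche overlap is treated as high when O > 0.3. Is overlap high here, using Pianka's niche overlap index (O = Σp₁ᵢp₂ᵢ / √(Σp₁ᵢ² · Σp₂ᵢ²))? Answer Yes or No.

Σ p₁ᵢp₂ᵢ = 0.0010 + 0.0006 + 0.0060 + 0.0140 + 0.0066 + 0.0060 + 0.1000 + 0.0006 = 0.1348
Σp_1ᵢ² = 0.05² + 0.02² + 0.02² + 0.04² + 0.22² + 0.12² + 0.50² + 0.03² = 0.0025 + 0.0004 + 0.0004 + 0.0016 + 0.0484 + 0.0144 + 0.2500 + 0.0009 = 0.3186
Σp_2ᵢ² = 0.02² + 0.03² + 0.30² + 0.35² + 0.03² + 0.05² + 0.20² + 0.02² = 0.0004 + 0.0009 + 0.0900 + 0.1225 + 0.0009 + 0.0025 + 0.0400 + 0.0004 = 0.2576
O = 0.1348 / √(0.3186 × 0.2576) = 0.1348 / 0.28648 = 0.4705
O = 0.4705 > 0.3 → Yes.

Yes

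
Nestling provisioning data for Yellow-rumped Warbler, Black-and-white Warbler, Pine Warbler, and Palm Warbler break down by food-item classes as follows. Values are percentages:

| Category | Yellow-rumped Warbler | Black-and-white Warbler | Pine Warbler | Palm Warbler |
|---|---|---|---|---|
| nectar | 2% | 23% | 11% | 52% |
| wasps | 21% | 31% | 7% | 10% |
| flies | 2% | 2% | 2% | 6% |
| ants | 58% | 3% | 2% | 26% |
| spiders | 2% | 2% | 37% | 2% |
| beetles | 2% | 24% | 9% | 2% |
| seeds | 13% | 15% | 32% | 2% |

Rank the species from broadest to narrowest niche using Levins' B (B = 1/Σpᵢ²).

Convert percentages to proportions (divide by 100).
Σp_Yellᵢ² = 0.02² + 0.21² + 0.02² + 0.58² + 0.02² + 0.02² + 0.13² = 0.0004 + 0.0441 + 0.0004 + 0.3364 + 0.0004 + 0.0004 + 0.0169 = 0.3990
B_Yell = 1 / 0.3990 = 2.5063
Σp_Blacᵢ² = 0.23² + 0.31² + 0.02² + 0.03² + 0.02² + 0.24² + 0.15² = 0.0529 + 0.0961 + 0.0004 + 0.0009 + 0.0004 + 0.0576 + 0.0225 = 0.2308
B_Blac = 1 / 0.2308 = 4.3328
Σp_Pineᵢ² = 0.11² + 0.07² + 0.02² + 0.02² + 0.37² + 0.09² + 0.32² = 0.0121 + 0.0049 + 0.0004 + 0.0004 + 0.1369 + 0.0081 + 0.1024 = 0.2652
B_Pine = 1 / 0.2652 = 3.7707
Σp_Palmᵢ² = 0.52² + 0.10² + 0.06² + 0.26² + 0.02² + 0.02² + 0.02² = 0.2704 + 0.0100 + 0.0036 + 0.0676 + 0.0004 + 0.0004 + 0.0004 = 0.3528
B_Palm = 1 / 0.3528 = 2.8345
Ranking by B (broadest → narrowest): Black-and-white Warbler (4.33) > Pine Warbler (3.77) > Palm Warbler (2.83) > Yellow-rumped Warbler (2.51)

Black-and-white Warbler > Pine Warbler > Palm Warbler > Yellow-rumped Warbler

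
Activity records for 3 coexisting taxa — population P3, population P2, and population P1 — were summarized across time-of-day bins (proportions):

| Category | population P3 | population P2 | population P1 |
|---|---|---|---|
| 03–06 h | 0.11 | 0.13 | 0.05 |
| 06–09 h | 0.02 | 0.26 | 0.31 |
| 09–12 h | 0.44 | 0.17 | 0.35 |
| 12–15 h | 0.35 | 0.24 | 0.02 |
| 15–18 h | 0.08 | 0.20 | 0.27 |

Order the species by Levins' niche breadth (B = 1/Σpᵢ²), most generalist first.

Σp_P3ᵢ² = 0.11² + 0.02² + 0.44² + 0.35² + 0.08² = 0.0121 + 0.0004 + 0.1936 + 0.1225 + 0.0064 = 0.3350
B_P3 = 1 / 0.3350 = 2.9851
Σp_P2ᵢ² = 0.13² + 0.26² + 0.17² + 0.24² + 0.20² = 0.0169 + 0.0676 + 0.0289 + 0.0576 + 0.0400 = 0.2110
B_P2 = 1 / 0.2110 = 4.7393
Σp_P1ᵢ² = 0.05² + 0.31² + 0.35² + 0.02² + 0.27² = 0.0025 + 0.0961 + 0.1225 + 0.0004 + 0.0729 = 0.2944
B_P1 = 1 / 0.2944 = 3.3967
Ranking by B (broadest → narrowest): population P2 (4.74) > population P1 (3.40) > population P3 (2.99)

population P2 > population P1 > population P3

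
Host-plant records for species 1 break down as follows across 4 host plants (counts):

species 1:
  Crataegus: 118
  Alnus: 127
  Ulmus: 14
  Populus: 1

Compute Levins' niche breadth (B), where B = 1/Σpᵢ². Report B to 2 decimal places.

2.23

Proportions for species 1 (n=260): 118/260=0.4538, 127/260=0.4885, 14/260=0.0538, 1/260=0.0038
Σpᵢ² = 0.4538² + 0.4885² + 0.0538² + 0.0038² = 0.205934 + 0.238632 + 0.002894 + 0.000014 = 0.447474
B = 1 / 0.447474 = 2.2348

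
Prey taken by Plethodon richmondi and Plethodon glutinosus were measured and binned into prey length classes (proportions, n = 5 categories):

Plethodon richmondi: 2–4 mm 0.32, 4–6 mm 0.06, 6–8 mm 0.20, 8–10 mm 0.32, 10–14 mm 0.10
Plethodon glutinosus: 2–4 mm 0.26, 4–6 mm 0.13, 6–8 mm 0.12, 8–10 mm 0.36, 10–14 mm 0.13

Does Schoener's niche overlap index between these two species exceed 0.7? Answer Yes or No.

Σ|p₁ᵢ − p₂ᵢ| = 0.06 + 0.07 + 0.08 + 0.04 + 0.03 = 0.28
D = 1 − ½ × 0.28 = 1 − 0.140 = 0.8600
D = 0.8600 > 0.7 → Yes.

Yes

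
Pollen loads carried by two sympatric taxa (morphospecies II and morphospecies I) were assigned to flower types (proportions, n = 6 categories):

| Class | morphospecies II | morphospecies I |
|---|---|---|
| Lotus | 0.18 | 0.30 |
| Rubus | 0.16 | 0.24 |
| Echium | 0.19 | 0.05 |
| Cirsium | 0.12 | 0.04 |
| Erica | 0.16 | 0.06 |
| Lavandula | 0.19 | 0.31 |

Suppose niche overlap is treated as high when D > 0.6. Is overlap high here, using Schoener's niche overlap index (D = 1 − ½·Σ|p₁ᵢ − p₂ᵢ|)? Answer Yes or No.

Σ|p₁ᵢ − p₂ᵢ| = 0.12 + 0.08 + 0.14 + 0.08 + 0.10 + 0.12 = 0.64
D = 1 − ½ × 0.64 = 1 − 0.320 = 0.6800
D = 0.6800 > 0.6 → Yes.

Yes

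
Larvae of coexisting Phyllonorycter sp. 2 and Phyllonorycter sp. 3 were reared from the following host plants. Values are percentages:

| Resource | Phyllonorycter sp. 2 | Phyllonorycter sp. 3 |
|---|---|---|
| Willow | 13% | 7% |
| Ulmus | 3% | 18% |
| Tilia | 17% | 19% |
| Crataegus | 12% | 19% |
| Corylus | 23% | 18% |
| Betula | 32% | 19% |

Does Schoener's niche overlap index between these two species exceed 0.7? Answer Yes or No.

Convert percentages to proportions (divide by 100).
Σ|p₁ᵢ − p₂ᵢ| = 0.06 + 0.15 + 0.02 + 0.07 + 0.05 + 0.13 = 0.48
D = 1 − ½ × 0.48 = 1 − 0.240 = 0.7600
D = 0.7600 > 0.7 → Yes.

Yes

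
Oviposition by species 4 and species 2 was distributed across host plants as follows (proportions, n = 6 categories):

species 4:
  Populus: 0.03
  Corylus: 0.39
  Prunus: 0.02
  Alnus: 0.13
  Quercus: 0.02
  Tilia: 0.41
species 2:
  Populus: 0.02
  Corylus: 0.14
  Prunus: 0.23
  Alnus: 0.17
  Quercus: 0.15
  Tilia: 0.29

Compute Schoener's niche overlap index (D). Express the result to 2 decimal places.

Σ|p₁ᵢ − p₂ᵢ| = 0.01 + 0.25 + 0.21 + 0.04 + 0.13 + 0.12 = 0.76
D = 1 − ½ × 0.76 = 1 − 0.380 = 0.6200

0.62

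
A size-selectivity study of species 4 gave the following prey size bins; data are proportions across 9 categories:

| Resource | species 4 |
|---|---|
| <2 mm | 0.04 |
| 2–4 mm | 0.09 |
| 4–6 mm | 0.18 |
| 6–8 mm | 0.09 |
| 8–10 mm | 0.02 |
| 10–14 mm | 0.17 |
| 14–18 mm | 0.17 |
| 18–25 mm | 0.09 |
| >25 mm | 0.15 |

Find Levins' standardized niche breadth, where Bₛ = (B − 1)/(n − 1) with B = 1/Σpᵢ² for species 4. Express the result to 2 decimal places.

Σpᵢ² = 0.04² + 0.09² + 0.18² + 0.09² + 0.02² + 0.17² + 0.17² + 0.09² + 0.15² = 0.0016 + 0.0081 + 0.0324 + 0.0081 + 0.0004 + 0.0289 + 0.0289 + 0.0081 + 0.0225 = 0.1390
B = 1 / 0.1390 = 7.1942
Bₛ = (B − 1)/(n − 1) = (7.1942 − 1)/(9 − 1) = 6.1942/8 = 0.7743

0.77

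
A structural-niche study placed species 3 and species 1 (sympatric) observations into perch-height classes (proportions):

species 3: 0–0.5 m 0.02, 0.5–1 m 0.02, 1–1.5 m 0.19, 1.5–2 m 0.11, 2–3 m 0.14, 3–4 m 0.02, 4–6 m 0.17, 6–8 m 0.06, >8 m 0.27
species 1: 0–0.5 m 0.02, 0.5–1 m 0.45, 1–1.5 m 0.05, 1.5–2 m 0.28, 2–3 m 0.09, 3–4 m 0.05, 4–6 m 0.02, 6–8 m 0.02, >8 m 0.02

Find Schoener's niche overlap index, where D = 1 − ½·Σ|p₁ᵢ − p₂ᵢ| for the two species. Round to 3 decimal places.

0.370

Σ|p₁ᵢ − p₂ᵢ| = 0.00 + 0.43 + 0.14 + 0.17 + 0.05 + 0.03 + 0.15 + 0.04 + 0.25 = 1.26
D = 1 − ½ × 1.26 = 1 − 0.630 = 0.37000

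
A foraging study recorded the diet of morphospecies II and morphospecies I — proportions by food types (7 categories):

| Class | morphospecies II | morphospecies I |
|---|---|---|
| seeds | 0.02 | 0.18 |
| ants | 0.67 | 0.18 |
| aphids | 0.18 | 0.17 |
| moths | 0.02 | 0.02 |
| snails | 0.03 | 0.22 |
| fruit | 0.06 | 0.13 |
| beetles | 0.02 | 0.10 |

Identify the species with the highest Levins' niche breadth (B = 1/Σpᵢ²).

Σp_IIᵢ² = 0.02² + 0.67² + 0.18² + 0.02² + 0.03² + 0.06² + 0.02² = 0.0004 + 0.4489 + 0.0324 + 0.0004 + 0.0009 + 0.0036 + 0.0004 = 0.4870
B_II = 1 / 0.4870 = 2.0534
Σp_Iᵢ² = 0.18² + 0.18² + 0.17² + 0.02² + 0.22² + 0.13² + 0.10² = 0.0324 + 0.0324 + 0.0289 + 0.0004 + 0.0484 + 0.0169 + 0.0100 = 0.1694
B_I = 1 / 0.1694 = 5.9032
Highest B → broadest niche (most generalist): morphospecies I (B = 5.90).

morphospecies I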